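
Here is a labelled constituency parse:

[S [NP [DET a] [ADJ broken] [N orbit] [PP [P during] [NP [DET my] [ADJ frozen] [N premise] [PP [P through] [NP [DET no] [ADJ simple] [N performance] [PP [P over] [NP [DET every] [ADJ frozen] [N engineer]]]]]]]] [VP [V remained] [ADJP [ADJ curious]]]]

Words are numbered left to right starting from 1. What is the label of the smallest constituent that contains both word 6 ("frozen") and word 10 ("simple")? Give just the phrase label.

NP

The smallest bracket enclosing both words is [NP my frozen premise through no simple performance over every frozen engineer], so the label is NP.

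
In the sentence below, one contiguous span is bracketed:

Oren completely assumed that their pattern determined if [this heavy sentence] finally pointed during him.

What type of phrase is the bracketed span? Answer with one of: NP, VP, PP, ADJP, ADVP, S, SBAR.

NP

The bracketed span "this heavy sentence" is headed by "sentence", making it a noun phrase (NP).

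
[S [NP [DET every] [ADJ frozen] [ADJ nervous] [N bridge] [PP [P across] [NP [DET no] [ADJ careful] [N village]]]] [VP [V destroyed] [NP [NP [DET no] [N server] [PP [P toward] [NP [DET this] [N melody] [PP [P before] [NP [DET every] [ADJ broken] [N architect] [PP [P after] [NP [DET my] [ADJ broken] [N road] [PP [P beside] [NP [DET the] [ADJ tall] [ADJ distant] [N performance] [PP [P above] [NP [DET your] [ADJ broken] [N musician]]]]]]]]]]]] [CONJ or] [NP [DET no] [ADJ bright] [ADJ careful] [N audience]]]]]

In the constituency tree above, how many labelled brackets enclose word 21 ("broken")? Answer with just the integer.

Counting open brackets not yet closed at "broken": [S [VP [NP [NP [PP [NP [PP [NP [PP [NP [ADJ = 11.

11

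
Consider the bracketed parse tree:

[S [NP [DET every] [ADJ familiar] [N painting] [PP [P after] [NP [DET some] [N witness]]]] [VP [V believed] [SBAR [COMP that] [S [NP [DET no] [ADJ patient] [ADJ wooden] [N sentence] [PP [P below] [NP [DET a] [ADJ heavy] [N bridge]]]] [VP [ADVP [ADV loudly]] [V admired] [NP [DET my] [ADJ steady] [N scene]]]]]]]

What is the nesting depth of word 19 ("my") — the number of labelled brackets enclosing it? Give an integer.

Counting open brackets not yet closed at "my": [S [VP [SBAR [S [VP [NP [DET = 7.

7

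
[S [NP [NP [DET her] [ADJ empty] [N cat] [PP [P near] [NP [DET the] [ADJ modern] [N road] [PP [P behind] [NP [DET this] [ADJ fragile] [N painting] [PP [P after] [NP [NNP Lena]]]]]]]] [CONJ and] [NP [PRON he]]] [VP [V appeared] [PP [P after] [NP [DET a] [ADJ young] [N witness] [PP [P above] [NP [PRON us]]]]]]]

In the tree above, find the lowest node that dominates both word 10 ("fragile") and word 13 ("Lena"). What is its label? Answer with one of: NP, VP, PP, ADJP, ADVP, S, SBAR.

The smallest bracket enclosing both words is [NP this fragile painting after Lena], so the label is NP.

NP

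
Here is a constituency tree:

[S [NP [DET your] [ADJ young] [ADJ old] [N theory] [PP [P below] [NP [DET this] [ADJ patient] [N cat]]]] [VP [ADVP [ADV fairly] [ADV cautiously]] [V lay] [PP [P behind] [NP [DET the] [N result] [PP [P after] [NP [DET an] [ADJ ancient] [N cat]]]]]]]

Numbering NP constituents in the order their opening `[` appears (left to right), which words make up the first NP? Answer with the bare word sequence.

your young old theory below this patient cat

The NP opening brackets appear, in order, over: "your young old theory below this patient cat"; "this patient cat"; "the result after an ancient cat"; "an ancient cat". The first one spans "your young old theory below this patient cat".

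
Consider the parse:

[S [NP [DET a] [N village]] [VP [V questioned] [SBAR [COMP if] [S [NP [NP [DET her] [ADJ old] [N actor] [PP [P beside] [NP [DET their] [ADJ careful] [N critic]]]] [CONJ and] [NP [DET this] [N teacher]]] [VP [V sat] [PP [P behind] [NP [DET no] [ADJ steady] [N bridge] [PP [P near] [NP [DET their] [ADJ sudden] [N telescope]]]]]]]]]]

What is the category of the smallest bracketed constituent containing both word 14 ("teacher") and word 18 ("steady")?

S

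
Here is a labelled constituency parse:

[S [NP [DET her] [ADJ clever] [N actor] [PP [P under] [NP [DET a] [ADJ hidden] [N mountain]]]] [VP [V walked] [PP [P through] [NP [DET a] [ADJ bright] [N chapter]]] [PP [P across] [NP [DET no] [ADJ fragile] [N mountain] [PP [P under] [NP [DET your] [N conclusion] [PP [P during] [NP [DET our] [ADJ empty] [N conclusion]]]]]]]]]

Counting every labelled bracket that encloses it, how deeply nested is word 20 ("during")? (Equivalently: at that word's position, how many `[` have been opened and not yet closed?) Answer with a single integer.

8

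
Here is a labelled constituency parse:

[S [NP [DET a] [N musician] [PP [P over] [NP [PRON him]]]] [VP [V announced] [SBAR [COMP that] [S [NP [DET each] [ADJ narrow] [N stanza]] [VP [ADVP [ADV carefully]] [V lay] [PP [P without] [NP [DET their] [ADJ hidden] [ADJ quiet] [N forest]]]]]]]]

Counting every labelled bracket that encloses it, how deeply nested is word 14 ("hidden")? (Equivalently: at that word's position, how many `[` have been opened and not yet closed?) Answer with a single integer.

8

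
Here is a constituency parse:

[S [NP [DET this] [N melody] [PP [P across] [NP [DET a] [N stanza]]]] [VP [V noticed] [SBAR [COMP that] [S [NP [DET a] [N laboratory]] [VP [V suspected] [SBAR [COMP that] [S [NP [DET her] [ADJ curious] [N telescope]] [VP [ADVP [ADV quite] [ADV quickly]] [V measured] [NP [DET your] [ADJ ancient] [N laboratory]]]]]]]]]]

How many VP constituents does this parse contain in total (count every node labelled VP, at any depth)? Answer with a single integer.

The VP constituents are: [VP noticed that a laboratory suspected that her curious telescope quite quickly measured your ancient laboratory]; [VP suspected that her curious telescope quite quickly measured your ancient laboratory]; [VP quite quickly measured your ancient laboratory]. Total: 3.

3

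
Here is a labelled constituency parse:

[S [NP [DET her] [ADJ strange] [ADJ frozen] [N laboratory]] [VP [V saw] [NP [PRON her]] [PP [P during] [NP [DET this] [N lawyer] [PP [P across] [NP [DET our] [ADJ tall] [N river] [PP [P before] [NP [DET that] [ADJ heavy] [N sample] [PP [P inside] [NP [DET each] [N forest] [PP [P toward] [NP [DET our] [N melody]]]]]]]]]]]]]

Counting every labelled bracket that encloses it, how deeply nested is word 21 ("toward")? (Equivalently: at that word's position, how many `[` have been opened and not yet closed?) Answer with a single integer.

12

Counting open brackets not yet closed at "toward": [S [VP [PP [NP [PP [NP [PP [NP [PP [NP [PP [P = 12.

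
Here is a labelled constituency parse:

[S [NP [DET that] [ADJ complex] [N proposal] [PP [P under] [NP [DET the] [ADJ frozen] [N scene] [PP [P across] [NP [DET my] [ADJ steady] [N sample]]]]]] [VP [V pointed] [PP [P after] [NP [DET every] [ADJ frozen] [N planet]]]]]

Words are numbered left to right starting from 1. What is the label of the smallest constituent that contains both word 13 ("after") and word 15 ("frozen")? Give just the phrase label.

Both words fall inside [PP after every frozen planet] (words 13–16), and no smaller constituent contains them both. Label: PP.

PP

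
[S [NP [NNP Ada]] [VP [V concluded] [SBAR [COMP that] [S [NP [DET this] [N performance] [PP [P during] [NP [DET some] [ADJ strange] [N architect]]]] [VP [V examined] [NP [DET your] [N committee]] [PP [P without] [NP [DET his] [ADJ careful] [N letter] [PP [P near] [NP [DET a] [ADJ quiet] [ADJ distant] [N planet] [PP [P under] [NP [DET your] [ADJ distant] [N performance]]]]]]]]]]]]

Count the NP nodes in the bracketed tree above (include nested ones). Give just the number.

7

The NP constituents are: [NP Ada]; [NP this performance during some strange architect]; [NP some strange architect]; [NP your committee]; [NP his careful letter near a quiet distant planet under your distant performance]; [NP a quiet distant planet under your distant performance] …. Total: 7.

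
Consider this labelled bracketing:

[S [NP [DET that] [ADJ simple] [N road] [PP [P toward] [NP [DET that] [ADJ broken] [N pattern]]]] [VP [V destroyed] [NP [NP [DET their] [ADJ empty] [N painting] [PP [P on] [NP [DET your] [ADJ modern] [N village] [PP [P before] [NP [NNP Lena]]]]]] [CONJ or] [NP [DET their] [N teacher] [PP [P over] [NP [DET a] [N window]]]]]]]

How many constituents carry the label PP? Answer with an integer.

4

The PP constituents are: [PP toward that broken pattern]; [PP on your modern village before Lena]; [PP before Lena]; [PP over a window]. Total: 4.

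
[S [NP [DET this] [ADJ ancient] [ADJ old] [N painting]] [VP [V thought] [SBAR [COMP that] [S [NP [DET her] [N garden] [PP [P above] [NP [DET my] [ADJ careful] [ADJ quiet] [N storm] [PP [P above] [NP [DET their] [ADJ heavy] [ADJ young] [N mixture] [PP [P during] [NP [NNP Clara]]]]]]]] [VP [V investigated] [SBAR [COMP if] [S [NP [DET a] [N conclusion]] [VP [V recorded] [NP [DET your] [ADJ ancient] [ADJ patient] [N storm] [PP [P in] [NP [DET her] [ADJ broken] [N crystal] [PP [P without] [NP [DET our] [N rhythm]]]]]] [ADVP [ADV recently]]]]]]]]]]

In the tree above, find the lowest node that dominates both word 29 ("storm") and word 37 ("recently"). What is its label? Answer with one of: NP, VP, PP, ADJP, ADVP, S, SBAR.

Both words fall inside [VP recorded your ancient patient storm in her broken crystal without our rhythm recently] (words 25–37), and no smaller constituent contains them both. Label: VP.

VP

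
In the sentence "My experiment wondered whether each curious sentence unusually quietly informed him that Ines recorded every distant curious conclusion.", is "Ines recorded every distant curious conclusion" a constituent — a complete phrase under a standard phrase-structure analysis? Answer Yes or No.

Yes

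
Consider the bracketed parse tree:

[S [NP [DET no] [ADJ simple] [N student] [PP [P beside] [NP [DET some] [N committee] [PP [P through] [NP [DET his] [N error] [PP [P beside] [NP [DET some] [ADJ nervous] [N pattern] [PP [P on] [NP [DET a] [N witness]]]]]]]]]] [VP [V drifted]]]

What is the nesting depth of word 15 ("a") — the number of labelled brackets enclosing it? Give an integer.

Counting open brackets not yet closed at "a": [S [NP [PP [NP [PP [NP [PP [NP [PP [NP [DET = 11.

11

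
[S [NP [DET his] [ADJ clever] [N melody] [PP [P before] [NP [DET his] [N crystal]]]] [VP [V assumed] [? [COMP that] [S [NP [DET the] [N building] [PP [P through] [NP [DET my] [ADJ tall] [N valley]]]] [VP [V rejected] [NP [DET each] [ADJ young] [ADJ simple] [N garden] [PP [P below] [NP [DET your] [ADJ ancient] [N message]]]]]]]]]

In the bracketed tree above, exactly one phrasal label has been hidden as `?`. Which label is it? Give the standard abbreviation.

SBAR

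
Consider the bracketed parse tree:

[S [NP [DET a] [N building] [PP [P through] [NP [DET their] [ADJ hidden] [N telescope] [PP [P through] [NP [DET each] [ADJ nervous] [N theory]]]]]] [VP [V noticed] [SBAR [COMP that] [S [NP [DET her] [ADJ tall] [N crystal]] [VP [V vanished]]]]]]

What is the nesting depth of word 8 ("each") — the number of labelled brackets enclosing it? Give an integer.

7

Path from the root down to the word: S → NP → PP → NP → PP → NP → DET. That is 7 enclosing brackets.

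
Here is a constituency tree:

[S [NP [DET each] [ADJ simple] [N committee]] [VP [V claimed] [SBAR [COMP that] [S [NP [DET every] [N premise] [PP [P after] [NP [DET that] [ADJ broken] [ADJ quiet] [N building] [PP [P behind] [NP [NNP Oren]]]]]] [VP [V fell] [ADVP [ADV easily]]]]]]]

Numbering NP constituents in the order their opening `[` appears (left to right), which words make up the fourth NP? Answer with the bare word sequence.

Oren

The NP opening brackets appear, in order, over: "each simple committee"; "every premise after that broken quiet building behind Oren"; "that broken quiet building behind Oren"; "Oren". The fourth one spans "Oren".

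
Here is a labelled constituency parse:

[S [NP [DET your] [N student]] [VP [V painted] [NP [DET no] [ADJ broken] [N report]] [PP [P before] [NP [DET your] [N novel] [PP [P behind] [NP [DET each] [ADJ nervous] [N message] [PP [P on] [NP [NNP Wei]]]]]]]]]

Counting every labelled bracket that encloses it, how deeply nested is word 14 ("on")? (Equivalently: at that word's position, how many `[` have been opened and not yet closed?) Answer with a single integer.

The word sits inside P, which is inside PP, inside NP, inside PP, inside NP, inside PP, inside VP, inside S — 8 brackets in all.

8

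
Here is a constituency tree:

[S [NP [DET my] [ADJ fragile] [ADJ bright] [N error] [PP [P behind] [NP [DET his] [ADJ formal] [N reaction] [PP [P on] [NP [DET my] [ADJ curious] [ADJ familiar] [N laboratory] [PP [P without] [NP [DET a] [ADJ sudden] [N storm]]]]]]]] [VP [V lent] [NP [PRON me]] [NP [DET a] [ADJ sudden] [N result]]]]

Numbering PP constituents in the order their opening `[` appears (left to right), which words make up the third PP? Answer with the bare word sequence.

The PP opening brackets appear, in order, over: "behind his formal reaction on my curious familiar laboratory without a sudden storm"; "on my curious familiar laboratory without a sudden storm"; "without a sudden storm". The third one spans "without a sudden storm".

without a sudden storm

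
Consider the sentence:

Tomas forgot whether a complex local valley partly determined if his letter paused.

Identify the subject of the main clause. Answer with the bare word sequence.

Tomas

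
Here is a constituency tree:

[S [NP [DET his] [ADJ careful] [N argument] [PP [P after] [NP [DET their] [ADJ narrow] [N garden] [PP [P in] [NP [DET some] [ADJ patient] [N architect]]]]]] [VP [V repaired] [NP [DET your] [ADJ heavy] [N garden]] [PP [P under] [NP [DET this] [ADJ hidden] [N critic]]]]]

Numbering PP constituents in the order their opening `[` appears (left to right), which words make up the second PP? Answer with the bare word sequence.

in some patient architect

In left-to-right order the PP constituents are "after their narrow garden in some patient architect"; "in some patient architect"; "under this hidden critic". Number 2 is "in some patient architect".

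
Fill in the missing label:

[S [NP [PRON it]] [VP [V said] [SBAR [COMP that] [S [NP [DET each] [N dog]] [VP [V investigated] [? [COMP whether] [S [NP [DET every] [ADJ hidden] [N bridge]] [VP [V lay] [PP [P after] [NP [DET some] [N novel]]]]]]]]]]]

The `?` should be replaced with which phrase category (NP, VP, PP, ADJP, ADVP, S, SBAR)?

SBAR

Looking at what the `?` directly dominates — COMP 'whether', S — this is a subordinate clause (SBAR).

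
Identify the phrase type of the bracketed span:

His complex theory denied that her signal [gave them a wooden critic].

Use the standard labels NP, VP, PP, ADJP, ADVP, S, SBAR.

VP

The bracketed span "gave them a wooden critic" is headed by "gave", making it a verb phrase (VP).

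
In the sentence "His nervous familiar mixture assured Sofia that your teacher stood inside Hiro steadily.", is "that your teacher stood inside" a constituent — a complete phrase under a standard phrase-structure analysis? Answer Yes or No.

No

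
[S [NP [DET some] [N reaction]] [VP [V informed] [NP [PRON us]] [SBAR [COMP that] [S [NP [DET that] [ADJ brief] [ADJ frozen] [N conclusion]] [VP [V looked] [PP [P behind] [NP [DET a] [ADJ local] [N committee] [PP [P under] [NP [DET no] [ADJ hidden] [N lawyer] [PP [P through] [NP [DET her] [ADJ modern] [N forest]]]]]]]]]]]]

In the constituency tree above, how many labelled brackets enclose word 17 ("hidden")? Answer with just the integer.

Path from the root down to the word: S → VP → SBAR → S → VP → PP → NP → PP → NP → ADJ. That is 10 enclosing brackets.

10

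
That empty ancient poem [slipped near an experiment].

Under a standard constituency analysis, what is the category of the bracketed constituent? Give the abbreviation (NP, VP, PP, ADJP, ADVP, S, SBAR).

"slipped" is the head of the bracketed span, so the span is a verb phrase: VP.

VP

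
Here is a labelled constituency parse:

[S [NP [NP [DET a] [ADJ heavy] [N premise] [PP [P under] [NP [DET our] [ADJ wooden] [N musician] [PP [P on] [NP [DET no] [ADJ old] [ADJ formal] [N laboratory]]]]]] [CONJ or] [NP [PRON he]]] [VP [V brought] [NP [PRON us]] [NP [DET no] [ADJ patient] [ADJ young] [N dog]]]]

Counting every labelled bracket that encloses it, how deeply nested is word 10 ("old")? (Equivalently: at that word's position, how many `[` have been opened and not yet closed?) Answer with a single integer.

8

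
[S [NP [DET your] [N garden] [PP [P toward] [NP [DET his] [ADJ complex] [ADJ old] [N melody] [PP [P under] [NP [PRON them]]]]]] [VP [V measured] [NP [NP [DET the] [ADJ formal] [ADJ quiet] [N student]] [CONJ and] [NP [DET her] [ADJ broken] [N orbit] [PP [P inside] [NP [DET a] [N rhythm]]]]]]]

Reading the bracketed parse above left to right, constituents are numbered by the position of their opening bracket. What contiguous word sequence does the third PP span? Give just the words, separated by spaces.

inside a rhythm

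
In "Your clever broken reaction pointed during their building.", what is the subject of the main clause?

"your clever broken reaction" is the NP that combines with the VP headed by "pointed" to form the main clause — the subject.

your clever broken reaction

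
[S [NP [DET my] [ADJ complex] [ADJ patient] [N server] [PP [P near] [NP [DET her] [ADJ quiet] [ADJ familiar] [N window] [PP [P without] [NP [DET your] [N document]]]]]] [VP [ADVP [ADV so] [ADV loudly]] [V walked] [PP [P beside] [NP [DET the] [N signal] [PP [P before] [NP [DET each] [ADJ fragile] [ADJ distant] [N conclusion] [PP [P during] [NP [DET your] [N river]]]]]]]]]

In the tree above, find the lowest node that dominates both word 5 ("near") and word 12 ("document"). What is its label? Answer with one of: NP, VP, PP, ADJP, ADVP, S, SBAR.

PP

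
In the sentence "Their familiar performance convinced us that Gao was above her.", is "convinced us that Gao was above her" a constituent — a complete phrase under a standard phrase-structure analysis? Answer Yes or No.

The sequence corresponds to a single VP node — the verb phrase "convinced us that Gao was above her".

Yes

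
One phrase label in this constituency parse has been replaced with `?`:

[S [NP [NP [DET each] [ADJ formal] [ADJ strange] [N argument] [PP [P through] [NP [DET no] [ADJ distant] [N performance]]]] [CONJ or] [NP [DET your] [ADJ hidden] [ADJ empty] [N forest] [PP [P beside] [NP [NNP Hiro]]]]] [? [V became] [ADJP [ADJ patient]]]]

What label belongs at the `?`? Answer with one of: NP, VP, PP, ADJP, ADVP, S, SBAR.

A constituent whose immediate children are V 'became', ADJP is a verb phrase: VP.

VP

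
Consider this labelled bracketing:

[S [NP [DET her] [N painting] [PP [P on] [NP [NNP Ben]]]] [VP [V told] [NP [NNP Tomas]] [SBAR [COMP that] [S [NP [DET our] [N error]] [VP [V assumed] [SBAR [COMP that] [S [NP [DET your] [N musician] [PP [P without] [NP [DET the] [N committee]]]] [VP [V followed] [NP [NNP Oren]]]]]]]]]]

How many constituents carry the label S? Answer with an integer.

3

Listing each S by its span: [S her painting on Ben told Tomas that our error assumed that your musician without the committee followed Oren]; [S our error assumed that your musician without the committee followed Oren]; [S your musician without the committee followed Oren] — that makes 3.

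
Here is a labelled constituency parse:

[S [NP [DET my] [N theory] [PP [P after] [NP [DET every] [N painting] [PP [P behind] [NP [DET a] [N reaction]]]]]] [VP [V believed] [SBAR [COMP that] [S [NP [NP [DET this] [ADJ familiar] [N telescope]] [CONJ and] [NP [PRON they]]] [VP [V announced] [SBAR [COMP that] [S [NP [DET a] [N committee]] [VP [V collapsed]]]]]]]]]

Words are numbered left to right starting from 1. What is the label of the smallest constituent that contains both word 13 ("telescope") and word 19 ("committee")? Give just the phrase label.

S

Both words fall inside [S this familiar telescope and they announced that a committee collapsed] (words 11–20), and no smaller constituent contains them both. Label: S.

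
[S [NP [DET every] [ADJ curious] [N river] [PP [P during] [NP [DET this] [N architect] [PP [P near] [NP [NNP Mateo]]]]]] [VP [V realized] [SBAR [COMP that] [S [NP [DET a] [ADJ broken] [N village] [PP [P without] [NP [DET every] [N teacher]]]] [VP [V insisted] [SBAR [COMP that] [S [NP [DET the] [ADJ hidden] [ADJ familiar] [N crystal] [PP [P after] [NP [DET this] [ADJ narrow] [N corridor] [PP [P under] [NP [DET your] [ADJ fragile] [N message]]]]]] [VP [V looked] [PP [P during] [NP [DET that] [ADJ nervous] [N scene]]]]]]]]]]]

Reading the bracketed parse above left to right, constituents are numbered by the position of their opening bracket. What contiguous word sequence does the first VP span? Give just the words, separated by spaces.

In left-to-right order the VP constituents are "realized that a broken village without every teacher insisted that the hidden familiar crystal after this narrow corridor under your fragile message looked during that nervous scene"; "insisted that the hidden familiar crystal after this narrow corridor under your fragile message looked during that nervous scene"; "looked during that nervous scene". Number 1 is "realized that a broken village without every teacher insisted that the hidden familiar crystal after this narrow corridor under your fragile message looked during that nervous scene".

realized that a broken village without every teacher insisted that the hidden familiar crystal after this narrow corridor under your fragile message looked during that nervous scene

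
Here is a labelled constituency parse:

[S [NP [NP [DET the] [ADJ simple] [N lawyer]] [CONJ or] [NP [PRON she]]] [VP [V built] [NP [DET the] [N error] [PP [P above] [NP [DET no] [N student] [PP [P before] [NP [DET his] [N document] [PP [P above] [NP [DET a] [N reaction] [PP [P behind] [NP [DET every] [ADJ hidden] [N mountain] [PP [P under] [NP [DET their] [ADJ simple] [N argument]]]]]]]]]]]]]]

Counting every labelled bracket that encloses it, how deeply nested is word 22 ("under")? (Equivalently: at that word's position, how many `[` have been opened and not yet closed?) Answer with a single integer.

13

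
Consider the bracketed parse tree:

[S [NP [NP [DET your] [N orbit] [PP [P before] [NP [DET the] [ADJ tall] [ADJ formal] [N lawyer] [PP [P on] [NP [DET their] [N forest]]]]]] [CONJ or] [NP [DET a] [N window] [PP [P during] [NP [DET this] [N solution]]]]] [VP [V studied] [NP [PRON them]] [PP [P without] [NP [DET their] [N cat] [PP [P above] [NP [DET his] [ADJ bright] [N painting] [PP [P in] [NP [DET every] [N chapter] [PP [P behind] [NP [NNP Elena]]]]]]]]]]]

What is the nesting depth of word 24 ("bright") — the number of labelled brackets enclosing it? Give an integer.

7

Path from the root down to the word: S → VP → PP → NP → PP → NP → ADJ. That is 7 enclosing brackets.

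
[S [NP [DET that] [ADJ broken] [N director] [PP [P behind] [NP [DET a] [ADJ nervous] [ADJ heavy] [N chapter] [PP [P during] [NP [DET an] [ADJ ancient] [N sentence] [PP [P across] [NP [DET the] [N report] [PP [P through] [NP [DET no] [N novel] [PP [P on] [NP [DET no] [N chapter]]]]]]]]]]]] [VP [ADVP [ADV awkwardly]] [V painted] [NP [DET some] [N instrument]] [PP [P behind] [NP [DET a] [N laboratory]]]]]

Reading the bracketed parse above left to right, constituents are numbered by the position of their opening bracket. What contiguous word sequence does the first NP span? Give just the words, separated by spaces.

Opening `[NP` markers occur at word positions 1, 5, 10, 14, 17, 20, 24, 27; the first of these opens the constituent [NP that broken director behind a nervous heavy chapter during an ancient sentence across the report through no novel on no chapter].

that broken director behind a nervous heavy chapter during an ancient sentence across the report through no novel on no chapter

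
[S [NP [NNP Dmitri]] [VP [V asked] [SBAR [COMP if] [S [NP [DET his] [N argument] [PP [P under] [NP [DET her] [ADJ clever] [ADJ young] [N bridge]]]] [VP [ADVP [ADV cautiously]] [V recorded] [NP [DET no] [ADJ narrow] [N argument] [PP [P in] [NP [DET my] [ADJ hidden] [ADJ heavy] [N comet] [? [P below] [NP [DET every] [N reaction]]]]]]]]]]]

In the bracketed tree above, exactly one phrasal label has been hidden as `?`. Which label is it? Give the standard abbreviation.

PP

Looking at what the `?` directly dominates — P 'below', NP — this is a prepositional phrase (PP).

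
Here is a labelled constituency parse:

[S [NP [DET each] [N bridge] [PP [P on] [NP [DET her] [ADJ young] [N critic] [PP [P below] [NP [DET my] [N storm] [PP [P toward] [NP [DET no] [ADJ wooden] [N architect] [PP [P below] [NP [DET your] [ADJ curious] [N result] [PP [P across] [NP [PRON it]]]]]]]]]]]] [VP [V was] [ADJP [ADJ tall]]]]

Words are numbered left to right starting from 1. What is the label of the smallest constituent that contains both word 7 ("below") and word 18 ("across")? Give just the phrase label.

PP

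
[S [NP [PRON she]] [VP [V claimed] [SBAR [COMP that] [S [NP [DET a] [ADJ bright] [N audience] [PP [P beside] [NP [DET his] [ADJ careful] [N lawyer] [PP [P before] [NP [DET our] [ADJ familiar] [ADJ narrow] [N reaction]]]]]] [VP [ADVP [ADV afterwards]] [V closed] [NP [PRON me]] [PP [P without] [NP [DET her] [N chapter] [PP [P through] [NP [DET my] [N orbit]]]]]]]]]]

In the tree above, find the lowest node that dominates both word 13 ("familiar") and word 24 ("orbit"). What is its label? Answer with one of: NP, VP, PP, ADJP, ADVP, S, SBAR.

S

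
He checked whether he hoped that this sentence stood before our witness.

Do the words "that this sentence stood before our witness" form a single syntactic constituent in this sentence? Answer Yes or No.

Yes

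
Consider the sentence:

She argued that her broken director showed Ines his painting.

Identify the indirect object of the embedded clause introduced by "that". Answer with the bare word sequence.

Ines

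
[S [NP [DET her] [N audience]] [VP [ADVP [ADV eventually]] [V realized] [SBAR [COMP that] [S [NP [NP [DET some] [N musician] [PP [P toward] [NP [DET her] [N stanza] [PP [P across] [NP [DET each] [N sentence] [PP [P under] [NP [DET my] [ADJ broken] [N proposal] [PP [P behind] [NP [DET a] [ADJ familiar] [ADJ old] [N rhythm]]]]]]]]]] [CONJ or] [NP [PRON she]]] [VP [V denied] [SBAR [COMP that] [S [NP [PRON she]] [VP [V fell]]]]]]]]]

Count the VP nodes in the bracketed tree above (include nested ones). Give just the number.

The VP constituents are: [VP eventually realized that some musician toward her stanza across each sentence under my broken proposal behind a familiar old rhythm or she denied that she fell]; [VP denied that she fell]; [VP fell]. Total: 3.

3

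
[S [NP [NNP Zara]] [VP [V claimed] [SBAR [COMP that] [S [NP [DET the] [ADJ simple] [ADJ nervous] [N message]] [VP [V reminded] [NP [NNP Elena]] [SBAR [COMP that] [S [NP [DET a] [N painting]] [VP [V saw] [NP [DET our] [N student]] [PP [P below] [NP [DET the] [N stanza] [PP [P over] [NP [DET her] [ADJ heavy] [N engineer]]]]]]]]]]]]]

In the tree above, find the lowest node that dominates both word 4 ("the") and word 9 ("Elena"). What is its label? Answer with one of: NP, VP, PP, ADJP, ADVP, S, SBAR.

Both words fall inside [S the simple nervous message reminded Elena that a painting saw our student below the stanza over her heavy engineer] (words 4–22), and no smaller constituent contains them both. Label: S.

S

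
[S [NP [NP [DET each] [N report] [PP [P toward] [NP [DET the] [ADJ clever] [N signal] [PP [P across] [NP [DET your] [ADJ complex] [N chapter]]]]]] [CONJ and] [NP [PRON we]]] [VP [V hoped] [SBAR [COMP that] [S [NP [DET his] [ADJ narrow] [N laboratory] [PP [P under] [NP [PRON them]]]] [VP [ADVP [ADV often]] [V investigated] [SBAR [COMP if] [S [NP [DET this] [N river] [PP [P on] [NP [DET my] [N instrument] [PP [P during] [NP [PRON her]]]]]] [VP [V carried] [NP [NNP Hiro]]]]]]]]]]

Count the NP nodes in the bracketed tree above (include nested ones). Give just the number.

11

The NP constituents are: [NP each report toward the clever signal across your complex chapter and we]; [NP each report toward the clever signal across your complex chapter]; [NP the clever signal across your complex chapter]; [NP your complex chapter]; [NP we]; [NP his narrow laboratory under them] …. Total: 11.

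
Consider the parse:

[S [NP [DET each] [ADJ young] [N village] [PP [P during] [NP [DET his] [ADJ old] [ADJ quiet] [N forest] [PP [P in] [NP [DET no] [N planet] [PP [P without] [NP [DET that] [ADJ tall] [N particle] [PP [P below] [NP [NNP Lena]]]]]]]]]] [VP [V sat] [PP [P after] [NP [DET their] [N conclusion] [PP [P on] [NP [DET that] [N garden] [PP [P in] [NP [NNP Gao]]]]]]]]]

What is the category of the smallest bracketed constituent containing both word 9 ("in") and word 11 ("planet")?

The smallest bracket enclosing both words is [PP in no planet without that tall particle below Lena], so the label is PP.

PP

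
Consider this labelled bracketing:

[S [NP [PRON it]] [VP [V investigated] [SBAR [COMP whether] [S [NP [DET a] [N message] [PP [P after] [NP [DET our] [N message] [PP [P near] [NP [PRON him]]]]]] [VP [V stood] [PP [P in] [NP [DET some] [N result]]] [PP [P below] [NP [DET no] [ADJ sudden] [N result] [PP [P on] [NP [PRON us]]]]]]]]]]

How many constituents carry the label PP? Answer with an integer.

5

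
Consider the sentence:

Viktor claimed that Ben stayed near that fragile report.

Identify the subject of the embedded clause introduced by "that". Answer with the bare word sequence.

Ben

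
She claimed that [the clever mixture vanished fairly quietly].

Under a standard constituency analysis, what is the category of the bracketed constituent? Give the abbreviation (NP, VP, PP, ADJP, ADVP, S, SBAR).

"vanished" is the head of the bracketed span, so the span is a clause: S.

S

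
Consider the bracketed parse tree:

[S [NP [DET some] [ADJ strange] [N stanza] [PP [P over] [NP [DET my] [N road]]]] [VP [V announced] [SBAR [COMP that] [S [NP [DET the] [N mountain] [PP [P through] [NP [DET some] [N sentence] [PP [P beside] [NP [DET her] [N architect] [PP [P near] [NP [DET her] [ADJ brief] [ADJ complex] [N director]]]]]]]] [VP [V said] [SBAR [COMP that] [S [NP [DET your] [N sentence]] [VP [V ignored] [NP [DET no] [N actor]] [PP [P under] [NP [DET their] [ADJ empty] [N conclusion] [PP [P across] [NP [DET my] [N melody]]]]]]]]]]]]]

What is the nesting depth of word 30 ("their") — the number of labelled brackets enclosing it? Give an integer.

The word sits inside DET, which is inside NP, inside PP, inside VP, inside S, inside SBAR, inside VP, inside S, inside SBAR, inside VP, inside S — 11 brackets in all.

11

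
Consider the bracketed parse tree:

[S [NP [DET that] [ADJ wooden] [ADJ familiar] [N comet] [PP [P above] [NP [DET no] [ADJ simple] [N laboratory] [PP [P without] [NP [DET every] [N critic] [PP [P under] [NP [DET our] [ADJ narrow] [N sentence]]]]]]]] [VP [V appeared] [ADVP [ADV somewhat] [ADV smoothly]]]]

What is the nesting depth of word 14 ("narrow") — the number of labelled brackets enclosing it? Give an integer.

9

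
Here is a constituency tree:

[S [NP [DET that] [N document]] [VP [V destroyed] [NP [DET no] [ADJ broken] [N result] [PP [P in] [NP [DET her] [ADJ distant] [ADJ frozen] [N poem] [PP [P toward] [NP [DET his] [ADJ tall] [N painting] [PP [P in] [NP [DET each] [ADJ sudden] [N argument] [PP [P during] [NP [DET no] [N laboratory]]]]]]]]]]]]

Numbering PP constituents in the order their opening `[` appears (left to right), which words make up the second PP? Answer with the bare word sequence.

The PP opening brackets appear, in order, over: "in her distant frozen poem toward his tall painting in each sudden argument during no laboratory"; "toward his tall painting in each sudden argument during no laboratory"; "in each sudden argument during no laboratory"; "during no laboratory". The second one spans "toward his tall painting in each sudden argument during no laboratory".

toward his tall painting in each sudden argument during no laboratory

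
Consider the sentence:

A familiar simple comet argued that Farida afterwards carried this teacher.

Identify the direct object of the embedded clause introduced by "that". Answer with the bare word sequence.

"carried" heads the VP of the embedded clause introduced by "that", and "this teacher" is its direct object.

this teacher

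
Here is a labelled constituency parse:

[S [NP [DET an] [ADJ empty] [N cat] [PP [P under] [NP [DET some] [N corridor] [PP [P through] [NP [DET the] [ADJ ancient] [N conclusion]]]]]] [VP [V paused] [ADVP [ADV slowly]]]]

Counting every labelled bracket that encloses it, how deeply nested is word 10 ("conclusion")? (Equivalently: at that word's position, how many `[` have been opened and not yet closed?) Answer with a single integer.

The word sits inside N, which is inside NP, inside PP, inside NP, inside PP, inside NP, inside S — 7 brackets in all.

7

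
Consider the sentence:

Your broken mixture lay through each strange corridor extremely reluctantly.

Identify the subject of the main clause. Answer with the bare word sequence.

your broken mixture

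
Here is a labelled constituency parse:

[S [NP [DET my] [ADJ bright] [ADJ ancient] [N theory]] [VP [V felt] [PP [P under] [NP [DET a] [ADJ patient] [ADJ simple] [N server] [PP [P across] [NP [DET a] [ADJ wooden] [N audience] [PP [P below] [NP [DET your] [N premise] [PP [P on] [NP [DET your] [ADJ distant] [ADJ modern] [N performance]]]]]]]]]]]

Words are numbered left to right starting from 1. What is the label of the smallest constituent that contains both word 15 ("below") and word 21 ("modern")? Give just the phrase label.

PP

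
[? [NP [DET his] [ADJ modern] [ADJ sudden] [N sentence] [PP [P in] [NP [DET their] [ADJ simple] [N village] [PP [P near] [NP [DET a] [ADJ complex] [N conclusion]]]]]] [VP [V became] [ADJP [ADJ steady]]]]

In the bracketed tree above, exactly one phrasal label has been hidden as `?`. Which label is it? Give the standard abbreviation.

The `?` node immediately contains: NP, VP. That is the internal structure of a clause, so the label is S.

S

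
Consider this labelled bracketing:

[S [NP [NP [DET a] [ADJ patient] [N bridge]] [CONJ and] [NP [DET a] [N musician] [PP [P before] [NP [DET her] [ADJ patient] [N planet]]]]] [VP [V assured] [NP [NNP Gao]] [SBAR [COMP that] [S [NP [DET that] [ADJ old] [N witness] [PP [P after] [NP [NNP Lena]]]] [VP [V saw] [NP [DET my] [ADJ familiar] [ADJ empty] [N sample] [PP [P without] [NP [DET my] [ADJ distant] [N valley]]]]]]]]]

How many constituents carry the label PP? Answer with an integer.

3

Scanning left to right, an opening `[PP` appears at word positions 7, 17, 24 — 3 in total.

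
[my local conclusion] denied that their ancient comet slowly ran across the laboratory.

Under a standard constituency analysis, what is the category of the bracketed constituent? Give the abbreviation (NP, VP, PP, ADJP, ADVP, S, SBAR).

NP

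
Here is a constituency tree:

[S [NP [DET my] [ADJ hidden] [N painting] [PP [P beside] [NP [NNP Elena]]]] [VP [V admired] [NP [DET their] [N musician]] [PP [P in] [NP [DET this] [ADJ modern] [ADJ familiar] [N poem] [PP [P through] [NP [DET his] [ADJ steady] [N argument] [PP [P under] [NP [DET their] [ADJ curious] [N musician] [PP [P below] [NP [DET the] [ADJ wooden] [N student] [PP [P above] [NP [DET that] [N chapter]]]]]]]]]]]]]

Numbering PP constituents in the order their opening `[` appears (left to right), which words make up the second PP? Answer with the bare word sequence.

in this modern familiar poem through his steady argument under their curious musician below the wooden student above that chapter

In left-to-right order the PP constituents are "beside Elena"; "in this modern familiar poem through his steady argument under their curious musician below the wooden student above that chapter"; "through his steady argument under their curious musician below the wooden student above that chapter"; "under their curious musician below the wooden student above that chapter"; "below the wooden student above that chapter"; "above that chapter". Number 2 is "in this modern familiar poem through his steady argument under their curious musician below the wooden student above that chapter".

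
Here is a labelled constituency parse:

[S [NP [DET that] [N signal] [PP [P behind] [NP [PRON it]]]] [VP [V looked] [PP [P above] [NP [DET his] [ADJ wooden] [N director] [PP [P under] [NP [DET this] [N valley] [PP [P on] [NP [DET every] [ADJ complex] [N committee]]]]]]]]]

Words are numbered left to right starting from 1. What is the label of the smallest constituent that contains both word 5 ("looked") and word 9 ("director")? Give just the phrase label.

VP

The smallest bracket enclosing both words is [VP looked above his wooden director under this valley on every complex committee], so the label is VP.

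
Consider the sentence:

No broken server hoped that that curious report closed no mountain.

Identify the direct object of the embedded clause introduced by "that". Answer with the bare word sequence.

no mountain

"closed" heads the VP of the embedded clause introduced by "that", and "no mountain" is its direct object.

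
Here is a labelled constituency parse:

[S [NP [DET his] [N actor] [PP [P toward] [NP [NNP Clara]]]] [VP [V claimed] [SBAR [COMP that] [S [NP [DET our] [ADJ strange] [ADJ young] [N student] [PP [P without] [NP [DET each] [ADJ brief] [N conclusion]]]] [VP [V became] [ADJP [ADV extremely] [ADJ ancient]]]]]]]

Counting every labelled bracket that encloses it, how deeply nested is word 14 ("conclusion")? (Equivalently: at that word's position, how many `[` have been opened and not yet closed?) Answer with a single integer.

8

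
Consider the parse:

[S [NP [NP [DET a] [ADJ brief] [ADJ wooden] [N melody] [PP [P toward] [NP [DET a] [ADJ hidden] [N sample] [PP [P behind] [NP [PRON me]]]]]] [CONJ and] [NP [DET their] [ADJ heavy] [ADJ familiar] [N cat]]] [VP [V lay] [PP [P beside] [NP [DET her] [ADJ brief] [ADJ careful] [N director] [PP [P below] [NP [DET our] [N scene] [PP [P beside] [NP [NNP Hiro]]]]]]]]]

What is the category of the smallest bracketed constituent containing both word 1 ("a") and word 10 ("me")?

NP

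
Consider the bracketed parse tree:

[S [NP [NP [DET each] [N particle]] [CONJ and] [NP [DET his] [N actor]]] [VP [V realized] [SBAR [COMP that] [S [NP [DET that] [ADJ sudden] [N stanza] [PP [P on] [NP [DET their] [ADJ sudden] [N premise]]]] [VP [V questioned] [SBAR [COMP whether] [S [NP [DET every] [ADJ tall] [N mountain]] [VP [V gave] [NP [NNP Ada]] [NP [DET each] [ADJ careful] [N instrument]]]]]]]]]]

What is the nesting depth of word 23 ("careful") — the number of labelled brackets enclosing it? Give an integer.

10

The word sits inside ADJ, which is inside NP, inside VP, inside S, inside SBAR, inside VP, inside S, inside SBAR, inside VP, inside S — 10 brackets in all.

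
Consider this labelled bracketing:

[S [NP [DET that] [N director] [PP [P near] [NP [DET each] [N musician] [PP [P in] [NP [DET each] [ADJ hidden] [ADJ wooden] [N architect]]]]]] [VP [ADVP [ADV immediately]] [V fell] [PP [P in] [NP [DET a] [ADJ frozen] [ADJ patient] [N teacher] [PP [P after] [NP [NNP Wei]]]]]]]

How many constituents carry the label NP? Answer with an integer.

Listing each NP by its span: [NP that director near each musician in each hidden wooden architect]; [NP each musician in each hidden wooden architect]; [NP each hidden wooden architect]; [NP a frozen patient teacher after Wei]; [NP Wei] — that makes 5.

5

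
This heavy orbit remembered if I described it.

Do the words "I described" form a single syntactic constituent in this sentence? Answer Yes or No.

No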